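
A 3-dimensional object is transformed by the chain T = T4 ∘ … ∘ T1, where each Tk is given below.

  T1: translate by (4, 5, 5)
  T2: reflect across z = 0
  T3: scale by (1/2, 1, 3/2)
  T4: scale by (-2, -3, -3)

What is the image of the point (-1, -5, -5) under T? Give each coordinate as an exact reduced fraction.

T(p) = (-3, 0, 0)

T1 translate by (4, 5, 5): (-1, -5, -5) → (3, 0, 0)
T2 reflect across z = 0: (3, 0, 0) → (3, 0, 0)
T3 scale by (1/2, 1, 3/2): (3, 0, 0) → (3/2, 0, 0)
T4 scale by (-2, -3, -3): (3/2, 0, 0) → (-3, 0, 0)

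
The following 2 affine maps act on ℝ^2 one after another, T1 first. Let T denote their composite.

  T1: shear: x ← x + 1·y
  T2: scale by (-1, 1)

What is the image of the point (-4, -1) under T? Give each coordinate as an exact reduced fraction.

T1 shear: x ← x + 1·y: (-4, -1) → (-5, -1)
T2 scale by (-1, 1): (-5, -1) → (5, -1)

T(p) = (5, -1)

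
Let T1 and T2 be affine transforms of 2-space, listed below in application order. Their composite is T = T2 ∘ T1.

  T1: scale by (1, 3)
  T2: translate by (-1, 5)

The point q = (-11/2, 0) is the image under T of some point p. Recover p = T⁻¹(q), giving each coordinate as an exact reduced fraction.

T1 = [1 0 0; 0 3 0; 0 0 1]
T2·T1 = [1 0 -1; 0 3 5; 0 0 1]
det M = 3; M⁻¹ = [1 0 1; 0 1/3 -5/3; 0 0 1]
M⁻¹ · (-11/2, 0)ᵀ = (-9/2, -5/3)ᵀ

p = (-9/2, -5/3)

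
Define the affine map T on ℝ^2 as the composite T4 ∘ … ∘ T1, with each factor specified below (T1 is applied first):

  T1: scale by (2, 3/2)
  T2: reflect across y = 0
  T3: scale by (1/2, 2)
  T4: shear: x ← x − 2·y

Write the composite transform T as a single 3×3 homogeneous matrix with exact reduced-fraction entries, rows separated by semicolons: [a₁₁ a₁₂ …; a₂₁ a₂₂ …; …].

T = [1 6 0; 0 -3 0; 0 0 1]

T1 = [2 0 0; 0 3/2 0; 0 0 1]
T2·T1 = [2 0 0; 0 -3/2 0; 0 0 1]
T3·…·T1 = [1 0 0; 0 -3 0; 0 0 1]
T4·…·T1 = [1 6 0; 0 -3 0; 0 0 1]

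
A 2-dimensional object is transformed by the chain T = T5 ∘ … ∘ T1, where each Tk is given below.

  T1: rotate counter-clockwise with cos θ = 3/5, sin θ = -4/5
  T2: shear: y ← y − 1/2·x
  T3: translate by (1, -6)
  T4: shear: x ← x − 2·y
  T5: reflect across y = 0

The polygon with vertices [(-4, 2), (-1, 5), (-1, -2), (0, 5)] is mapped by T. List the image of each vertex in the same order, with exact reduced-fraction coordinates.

T1 rotate counter-clockwise with cos θ = 3/5, sin θ = -4/5: (-4, 2) → (-4/5, 22/5); (-1, 5) → (17/5, 19/5); (-1, -2) → (-11/5, -2/5); (0, 5) → (4, 3)
T2 shear: y ← y − 1/2·x: (-4/5, 22/5) → (-4/5, 24/5); (17/5, 19/5) → (17/5, 21/10); (-11/5, -2/5) → (-11/5, 7/10); (4, 3) → (4, 1)
T3 translate by (1, -6): (-4/5, 24/5) → (1/5, -6/5); (17/5, 21/10) → (22/5, -39/10); (-11/5, 7/10) → (-6/5, -53/10); (4, 1) → (5, -5)
T4 shear: x ← x − 2·y: (1/5, -6/5) → (13/5, -6/5); (22/5, -39/10) → (61/5, -39/10); (-6/5, -53/10) → (47/5, -53/10); (5, -5) → (15, -5)
T5 reflect across y = 0: (13/5, -6/5) → (13/5, 6/5); (61/5, -39/10) → (61/5, 39/10); (47/5, -53/10) → (47/5, 53/10); (15, -5) → (15, 5)

image vertices: (13/5, 6/5), (61/5, 39/10), (47/5, 53/10), (15, 5)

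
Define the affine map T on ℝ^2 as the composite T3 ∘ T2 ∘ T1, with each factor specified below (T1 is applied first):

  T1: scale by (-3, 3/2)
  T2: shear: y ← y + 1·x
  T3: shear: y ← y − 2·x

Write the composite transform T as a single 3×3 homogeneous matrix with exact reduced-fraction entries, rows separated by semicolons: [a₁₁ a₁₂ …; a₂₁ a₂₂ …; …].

T = [-3 0 0; 3 3/2 0; 0 0 1]

T1 = [-3 0 0; 0 3/2 0; 0 0 1]
T2·T1 = [-3 0 0; -3 3/2 0; 0 0 1]
T3·…·T1 = [-3 0 0; 3 3/2 0; 0 0 1]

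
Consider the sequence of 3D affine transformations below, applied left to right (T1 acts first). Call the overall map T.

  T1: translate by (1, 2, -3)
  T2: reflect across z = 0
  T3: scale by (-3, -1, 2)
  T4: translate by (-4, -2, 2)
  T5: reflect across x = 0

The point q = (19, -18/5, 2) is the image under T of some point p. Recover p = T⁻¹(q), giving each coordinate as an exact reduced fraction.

p = (4, -2/5, 3)

T1 = [1 0 0 1; 0 1 0 2; 0 0 1 -3; 0 0 0 1]
T2·T1 = [1 0 0 1; 0 1 0 2; 0 0 -1 3; 0 0 0 1]
T3·…·T1 = [-3 0 0 -3; 0 -1 0 -2; 0 0 -2 6; 0 0 0 1]
T4·…·T1 = [-3 0 0 -7; 0 -1 0 -4; 0 0 -2 8; 0 0 0 1]
T5·…·T1 = [3 0 0 7; 0 -1 0 -4; 0 0 -2 8; 0 0 0 1]
det M = 6; M⁻¹ = [1/3 0 0 -7/3; 0 -1 0 -4; 0 0 -1/2 4; 0 0 0 1]
M⁻¹ · (19, -18/5, 2)ᵀ = (4, -2/5, 3)ᵀ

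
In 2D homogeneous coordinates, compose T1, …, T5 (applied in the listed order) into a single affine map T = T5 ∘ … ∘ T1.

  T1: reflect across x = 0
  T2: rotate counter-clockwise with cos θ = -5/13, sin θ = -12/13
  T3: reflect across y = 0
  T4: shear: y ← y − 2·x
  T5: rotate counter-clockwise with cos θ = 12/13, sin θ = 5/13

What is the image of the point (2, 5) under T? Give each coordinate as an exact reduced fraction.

T1 reflect across x = 0: (2, 5) → (-2, 5)
T2 rotate counter-clockwise with cos θ = -5/13, sin θ = -12/13: (-2, 5) → (70/13, -1/13)
T3 reflect across y = 0: (70/13, -1/13) → (70/13, 1/13)
T4 shear: y ← y − 2·x: (70/13, 1/13) → (70/13, -139/13)
T5 rotate counter-clockwise with cos θ = 12/13, sin θ = 5/13: (70/13, -139/13) → (1535/169, -1318/169)

T(p) = (1535/169, -1318/169)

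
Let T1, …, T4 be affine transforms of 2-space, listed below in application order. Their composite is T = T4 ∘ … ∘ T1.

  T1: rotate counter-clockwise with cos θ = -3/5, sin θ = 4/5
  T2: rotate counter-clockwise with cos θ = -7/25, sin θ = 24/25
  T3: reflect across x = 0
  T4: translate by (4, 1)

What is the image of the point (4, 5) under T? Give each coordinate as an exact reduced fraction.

T(p) = (12/5, -26/5)

T1 rotate counter-clockwise with cos θ = -3/5, sin θ = 4/5: (4, 5) → (-32/5, 1/5)
T2 rotate counter-clockwise with cos θ = -7/25, sin θ = 24/25: (-32/5, 1/5) → (8/5, -31/5)
T3 reflect across x = 0: (8/5, -31/5) → (-8/5, -31/5)
T4 translate by (4, 1): (-8/5, -31/5) → (12/5, -26/5)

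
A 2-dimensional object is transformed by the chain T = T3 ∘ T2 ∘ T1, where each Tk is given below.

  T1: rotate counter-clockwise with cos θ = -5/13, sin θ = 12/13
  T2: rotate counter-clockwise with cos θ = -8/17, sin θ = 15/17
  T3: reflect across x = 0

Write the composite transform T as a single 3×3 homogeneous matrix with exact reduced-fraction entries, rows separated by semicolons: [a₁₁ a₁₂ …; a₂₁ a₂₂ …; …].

T1 = [-5/13 -12/13 0; 12/13 -5/13 0; 0 0 1]
T2·T1 = [-140/221 171/221 0; -171/221 -140/221 0; 0 0 1]
T3·…·T1 = [140/221 -171/221 0; -171/221 -140/221 0; 0 0 1]

T = [140/221 -171/221 0; -171/221 -140/221 0; 0 0 1]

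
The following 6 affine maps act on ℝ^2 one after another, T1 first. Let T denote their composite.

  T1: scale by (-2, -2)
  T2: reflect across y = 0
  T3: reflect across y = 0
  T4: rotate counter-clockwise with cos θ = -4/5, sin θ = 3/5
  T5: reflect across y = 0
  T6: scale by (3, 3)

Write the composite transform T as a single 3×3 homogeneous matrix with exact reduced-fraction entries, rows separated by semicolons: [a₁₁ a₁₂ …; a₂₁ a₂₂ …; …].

T1 = [-2 0 0; 0 -2 0; 0 0 1]
T2·T1 = [-2 0 0; 0 2 0; 0 0 1]
T3·…·T1 = [-2 0 0; 0 -2 0; 0 0 1]
T4·…·T1 = [8/5 6/5 0; -6/5 8/5 0; 0 0 1]
T5·…·T1 = [8/5 6/5 0; 6/5 -8/5 0; 0 0 1]
T6·…·T1 = [24/5 18/5 0; 18/5 -24/5 0; 0 0 1]

T = [24/5 18/5 0; 18/5 -24/5 0; 0 0 1]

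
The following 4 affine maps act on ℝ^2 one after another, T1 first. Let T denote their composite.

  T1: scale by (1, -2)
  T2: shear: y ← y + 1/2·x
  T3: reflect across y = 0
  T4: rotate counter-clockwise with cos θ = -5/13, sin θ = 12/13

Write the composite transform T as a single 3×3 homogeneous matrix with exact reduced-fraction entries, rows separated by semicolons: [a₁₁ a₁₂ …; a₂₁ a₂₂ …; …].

T1 = [1 0 0; 0 -2 0; 0 0 1]
T2·T1 = [1 0 0; 1/2 -2 0; 0 0 1]
T3·…·T1 = [1 0 0; -1/2 2 0; 0 0 1]
T4·…·T1 = [1/13 -24/13 0; 29/26 -10/13 0; 0 0 1]

T = [1/13 -24/13 0; 29/26 -10/13 0; 0 0 1]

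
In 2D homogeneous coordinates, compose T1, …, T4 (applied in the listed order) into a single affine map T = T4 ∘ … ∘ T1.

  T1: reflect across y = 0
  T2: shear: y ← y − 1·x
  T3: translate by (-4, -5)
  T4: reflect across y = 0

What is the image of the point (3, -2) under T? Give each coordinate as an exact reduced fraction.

T1 reflect across y = 0: (3, -2) → (3, 2)
T2 shear: y ← y − 1·x: (3, 2) → (3, -1)
T3 translate by (-4, -5): (3, -1) → (-1, -6)
T4 reflect across y = 0: (-1, -6) → (-1, 6)

T(p) = (-1, 6)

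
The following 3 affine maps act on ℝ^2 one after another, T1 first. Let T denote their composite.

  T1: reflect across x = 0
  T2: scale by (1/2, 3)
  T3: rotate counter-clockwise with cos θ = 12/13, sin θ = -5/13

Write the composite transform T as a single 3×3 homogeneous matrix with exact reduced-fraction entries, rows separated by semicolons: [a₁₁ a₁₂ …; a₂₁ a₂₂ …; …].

T1 = [-1 0 0; 0 1 0; 0 0 1]
T2·T1 = [-1/2 0 0; 0 3 0; 0 0 1]
T3·…·T1 = [-6/13 15/13 0; 5/26 36/13 0; 0 0 1]

T = [-6/13 15/13 0; 5/26 36/13 0; 0 0 1]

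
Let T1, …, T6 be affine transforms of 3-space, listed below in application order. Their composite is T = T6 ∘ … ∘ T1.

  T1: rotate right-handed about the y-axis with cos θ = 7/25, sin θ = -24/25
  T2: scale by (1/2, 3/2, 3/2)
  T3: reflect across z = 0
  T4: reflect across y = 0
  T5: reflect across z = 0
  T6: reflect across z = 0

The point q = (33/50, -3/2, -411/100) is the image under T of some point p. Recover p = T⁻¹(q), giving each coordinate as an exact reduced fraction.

p = (3, 1, -1/2)

T1 = [7/25 0 -24/25 0; 0 1 0 0; 24/25 0 7/25 0; 0 0 0 1]
T2·T1 = [7/50 0 -12/25 0; 0 3/2 0 0; 36/25 0 21/50 0; 0 0 0 1]
T3·…·T1 = [7/50 0 -12/25 0; 0 3/2 0 0; -36/25 0 -21/50 0; 0 0 0 1]
T4·…·T1 = [7/50 0 -12/25 0; 0 -3/2 0 0; -36/25 0 -21/50 0; 0 0 0 1]
T5·…·T1 = [7/50 0 -12/25 0; 0 -3/2 0 0; 36/25 0 21/50 0; 0 0 0 1]
T6·…·T1 = [7/50 0 -12/25 0; 0 -3/2 0 0; -36/25 0 -21/50 0; 0 0 0 1]
det M = 9/8; M⁻¹ = [14/25 0 -16/25 0; 0 -2/3 0 0; -48/25 0 -14/75 0; 0 0 0 1]
M⁻¹ · (33/50, -3/2, -411/100)ᵀ = (3, 1, -1/2)ᵀ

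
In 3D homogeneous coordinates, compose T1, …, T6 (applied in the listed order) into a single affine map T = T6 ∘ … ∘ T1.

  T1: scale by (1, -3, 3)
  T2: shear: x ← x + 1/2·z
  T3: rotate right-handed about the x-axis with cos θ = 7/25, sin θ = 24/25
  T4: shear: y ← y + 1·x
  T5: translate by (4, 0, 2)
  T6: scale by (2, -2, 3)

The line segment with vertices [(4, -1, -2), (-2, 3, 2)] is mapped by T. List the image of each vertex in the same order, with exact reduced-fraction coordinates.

T1 scale by (1, -3, 3): (4, -1, -2) → (4, 3, -6); (-2, 3, 2) → (-2, -9, 6)
T2 shear: x ← x + 1/2·z: (4, 3, -6) → (1, 3, -6); (-2, -9, 6) → (1, -9, 6)
T3 rotate right-handed about the x-axis with cos θ = 7/25, sin θ = 24/25: (1, 3, -6) → (1, 33/5, 6/5); (1, -9, 6) → (1, -207/25, -174/25)
T4 shear: y ← y + 1·x: (1, 33/5, 6/5) → (1, 38/5, 6/5); (1, -207/25, -174/25) → (1, -182/25, -174/25)
T5 translate by (4, 0, 2): (1, 38/5, 6/5) → (5, 38/5, 16/5); (1, -182/25, -174/25) → (5, -182/25, -124/25)
T6 scale by (2, -2, 3): (5, 38/5, 16/5) → (10, -76/5, 48/5); (5, -182/25, -124/25) → (10, 364/25, -372/25)

image vertices: (10, -76/5, 48/5), (10, 364/25, -372/25)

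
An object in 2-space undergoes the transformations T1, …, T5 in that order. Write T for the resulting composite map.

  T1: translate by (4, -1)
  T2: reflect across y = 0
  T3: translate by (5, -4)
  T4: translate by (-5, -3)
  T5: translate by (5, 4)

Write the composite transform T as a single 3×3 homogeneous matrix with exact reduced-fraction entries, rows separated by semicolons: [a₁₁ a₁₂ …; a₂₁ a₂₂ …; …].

T = [1 0 9; 0 -1 -2; 0 0 1]

T1 = [1 0 4; 0 1 -1; 0 0 1]
T2·T1 = [1 0 4; 0 -1 1; 0 0 1]
T3·…·T1 = [1 0 9; 0 -1 -3; 0 0 1]
T4·…·T1 = [1 0 4; 0 -1 -6; 0 0 1]
T5·…·T1 = [1 0 9; 0 -1 -2; 0 0 1]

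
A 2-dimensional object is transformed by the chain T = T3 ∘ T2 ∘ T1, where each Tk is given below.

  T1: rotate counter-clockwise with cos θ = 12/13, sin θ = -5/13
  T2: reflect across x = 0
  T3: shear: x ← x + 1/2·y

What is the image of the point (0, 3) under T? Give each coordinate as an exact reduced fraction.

T(p) = (3/13, 36/13)

T1 rotate counter-clockwise with cos θ = 12/13, sin θ = -5/13: (0, 3) → (15/13, 36/13)
T2 reflect across x = 0: (15/13, 36/13) → (-15/13, 36/13)
T3 shear: x ← x + 1/2·y: (-15/13, 36/13) → (3/13, 36/13)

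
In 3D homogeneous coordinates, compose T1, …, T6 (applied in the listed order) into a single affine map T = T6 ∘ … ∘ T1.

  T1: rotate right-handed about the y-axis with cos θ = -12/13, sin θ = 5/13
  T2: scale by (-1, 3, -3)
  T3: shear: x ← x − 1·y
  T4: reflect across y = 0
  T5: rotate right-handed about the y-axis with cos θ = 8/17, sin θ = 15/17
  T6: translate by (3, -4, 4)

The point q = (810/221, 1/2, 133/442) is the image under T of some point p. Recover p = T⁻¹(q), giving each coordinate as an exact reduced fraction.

T1 = [-12/13 0 5/13 0; 0 1 0 0; -5/13 0 -12/13 0; 0 0 0 1]
T2·T1 = [12/13 0 -5/13 0; 0 3 0 0; 15/13 0 36/13 0; 0 0 0 1]
T3·…·T1 = [12/13 -3 -5/13 0; 0 3 0 0; 15/13 0 36/13 0; 0 0 0 1]
T4·…·T1 = [12/13 -3 -5/13 0; 0 -3 0 0; 15/13 0 36/13 0; 0 0 0 1]
T5·…·T1 = [321/221 -24/17 500/221 0; 0 -3 0 0; -60/221 45/17 363/221 0; 0 0 0 1]
T6·…·T1 = [321/221 -24/17 500/221 3; 0 -3 0 -4; -60/221 45/17 363/221 4; 0 0 0 1]
det M = -9; M⁻¹ = [121/221 -12/13 -500/663 -1537/663; 0 -1/3 0 -4/3; 20/221 5/13 107/221 -148/221; 0 0 0 1]
M⁻¹ · (810/221, 1/2, 133/442)ᵀ = (-1, -3/2, 0)ᵀ

p = (-1, -3/2, 0)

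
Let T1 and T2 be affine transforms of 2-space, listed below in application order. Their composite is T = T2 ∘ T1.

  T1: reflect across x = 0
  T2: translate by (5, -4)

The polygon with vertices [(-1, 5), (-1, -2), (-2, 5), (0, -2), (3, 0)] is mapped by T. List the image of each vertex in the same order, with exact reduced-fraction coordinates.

image vertices: (6, 1), (6, -6), (7, 1), (5, -6), (2, -4)

T1 reflect across x = 0: (-1, 5) → (1, 5); (-1, -2) → (1, -2); (-2, 5) → (2, 5); (0, -2) → (0, -2); (3, 0) → (-3, 0)
T2 translate by (5, -4): (1, 5) → (6, 1); (1, -2) → (6, -6); (2, 5) → (7, 1); (0, -2) → (5, -6); (-3, 0) → (2, -4)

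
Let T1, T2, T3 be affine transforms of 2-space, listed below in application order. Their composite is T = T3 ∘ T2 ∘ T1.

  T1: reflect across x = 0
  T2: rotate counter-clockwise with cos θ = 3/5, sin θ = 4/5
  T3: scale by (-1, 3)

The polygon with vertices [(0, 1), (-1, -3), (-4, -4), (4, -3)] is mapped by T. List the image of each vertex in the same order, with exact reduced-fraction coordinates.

image vertices: (4/5, 9/5), (-3, -3), (-28/5, 12/5), (0, -15)

T1 reflect across x = 0: (0, 1) → (0, 1); (-1, -3) → (1, -3); (-4, -4) → (4, -4); (4, -3) → (-4, -3)
T2 rotate counter-clockwise with cos θ = 3/5, sin θ = 4/5: (0, 1) → (-4/5, 3/5); (1, -3) → (3, -1); (4, -4) → (28/5, 4/5); (-4, -3) → (0, -5)
T3 scale by (-1, 3): (-4/5, 3/5) → (4/5, 9/5); (3, -1) → (-3, -3); (28/5, 4/5) → (-28/5, 12/5); (0, -5) → (0, -15)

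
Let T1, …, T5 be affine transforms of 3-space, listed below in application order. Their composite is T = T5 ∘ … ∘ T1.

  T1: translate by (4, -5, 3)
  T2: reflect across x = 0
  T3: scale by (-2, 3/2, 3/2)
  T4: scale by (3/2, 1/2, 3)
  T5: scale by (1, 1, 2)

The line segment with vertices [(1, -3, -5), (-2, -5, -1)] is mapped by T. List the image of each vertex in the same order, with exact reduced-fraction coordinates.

image vertices: (15, -6, -18), (6, -15/2, 18)

T1 translate by (4, -5, 3): (1, -3, -5) → (5, -8, -2); (-2, -5, -1) → (2, -10, 2)
T2 reflect across x = 0: (5, -8, -2) → (-5, -8, -2); (2, -10, 2) → (-2, -10, 2)
T3 scale by (-2, 3/2, 3/2): (-5, -8, -2) → (10, -12, -3); (-2, -10, 2) → (4, -15, 3)
T4 scale by (3/2, 1/2, 3): (10, -12, -3) → (15, -6, -9); (4, -15, 3) → (6, -15/2, 9)
T5 scale by (1, 1, 2): (15, -6, -9) → (15, -6, -18); (6, -15/2, 9) → (6, -15/2, 18)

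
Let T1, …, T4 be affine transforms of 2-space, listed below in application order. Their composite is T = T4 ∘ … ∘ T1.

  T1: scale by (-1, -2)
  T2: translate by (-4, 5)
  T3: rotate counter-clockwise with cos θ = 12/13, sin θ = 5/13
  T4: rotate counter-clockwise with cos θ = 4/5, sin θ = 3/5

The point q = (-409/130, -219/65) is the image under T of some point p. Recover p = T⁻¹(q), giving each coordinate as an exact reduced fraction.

T1 = [-1 0 0; 0 -2 0; 0 0 1]
T2·T1 = [-1 0 -4; 0 -2 5; 0 0 1]
T3·…·T1 = [-12/13 10/13 -73/13; -5/13 -24/13 40/13; 0 0 1]
T4·…·T1 = [-33/65 112/65 -412/65; -56/65 -66/65 -59/65; 0 0 1]
det M = 2; M⁻¹ = [-33/65 -56/65 -4; 28/65 -33/130 5/2; 0 0 1]
M⁻¹ · (-409/130, -219/65)ᵀ = (1/2, 2)ᵀ

p = (1/2, 2)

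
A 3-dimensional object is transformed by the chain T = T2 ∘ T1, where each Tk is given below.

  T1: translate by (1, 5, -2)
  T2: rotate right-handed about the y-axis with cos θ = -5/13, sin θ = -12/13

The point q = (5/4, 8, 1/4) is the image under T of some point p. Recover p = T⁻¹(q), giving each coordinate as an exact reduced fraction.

T1 = [1 0 0 1; 0 1 0 5; 0 0 1 -2; 0 0 0 1]
T2·T1 = [-5/13 0 -12/13 19/13; 0 1 0 5; 12/13 0 -5/13 22/13; 0 0 0 1]
det M = 1; M⁻¹ = [-5/13 0 12/13 -1; 0 1 0 -5; -12/13 0 -5/13 2; 0 0 0 1]
M⁻¹ · (5/4, 8, 1/4)ᵀ = (-5/4, 3, 3/4)ᵀ

p = (-5/4, 3, 3/4)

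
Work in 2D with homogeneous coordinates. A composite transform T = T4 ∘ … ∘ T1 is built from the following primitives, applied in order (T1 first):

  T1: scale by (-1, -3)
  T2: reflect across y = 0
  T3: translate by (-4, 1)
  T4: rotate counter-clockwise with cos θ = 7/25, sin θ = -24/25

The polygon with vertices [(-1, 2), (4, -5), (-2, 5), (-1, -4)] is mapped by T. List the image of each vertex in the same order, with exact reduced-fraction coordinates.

T1 scale by (-1, -3): (-1, 2) → (1, -6); (4, -5) → (-4, 15); (-2, 5) → (2, -15); (-1, -4) → (1, 12)
T2 reflect across y = 0: (1, -6) → (1, 6); (-4, 15) → (-4, -15); (2, -15) → (2, 15); (1, 12) → (1, -12)
T3 translate by (-4, 1): (1, 6) → (-3, 7); (-4, -15) → (-8, -14); (2, 15) → (-2, 16); (1, -12) → (-3, -11)
T4 rotate counter-clockwise with cos θ = 7/25, sin θ = -24/25: (-3, 7) → (147/25, 121/25); (-8, -14) → (-392/25, 94/25); (-2, 16) → (74/5, 32/5); (-3, -11) → (-57/5, -1/5)

image vertices: (147/25, 121/25), (-392/25, 94/25), (74/5, 32/5), (-57/5, -1/5)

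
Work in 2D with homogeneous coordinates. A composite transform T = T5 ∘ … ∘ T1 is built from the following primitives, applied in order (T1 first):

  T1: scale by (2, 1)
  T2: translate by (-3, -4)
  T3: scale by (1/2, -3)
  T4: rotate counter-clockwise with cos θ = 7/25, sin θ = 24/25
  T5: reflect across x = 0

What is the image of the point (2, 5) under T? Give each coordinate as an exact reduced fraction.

T(p) = (-151/50, -9/25)

T1 scale by (2, 1): (2, 5) → (4, 5)
T2 translate by (-3, -4): (4, 5) → (1, 1)
T3 scale by (1/2, -3): (1, 1) → (1/2, -3)
T4 rotate counter-clockwise with cos θ = 7/25, sin θ = 24/25: (1/2, -3) → (151/50, -9/25)
T5 reflect across x = 0: (151/50, -9/25) → (-151/50, -9/25)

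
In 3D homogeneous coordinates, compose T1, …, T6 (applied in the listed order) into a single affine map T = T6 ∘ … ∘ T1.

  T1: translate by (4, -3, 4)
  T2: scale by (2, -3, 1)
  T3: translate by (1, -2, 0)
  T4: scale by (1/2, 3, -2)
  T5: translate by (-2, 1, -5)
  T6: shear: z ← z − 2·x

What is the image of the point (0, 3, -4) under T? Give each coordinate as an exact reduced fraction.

T1 translate by (4, -3, 4): (0, 3, -4) → (4, 0, 0)
T2 scale by (2, -3, 1): (4, 0, 0) → (8, 0, 0)
T3 translate by (1, -2, 0): (8, 0, 0) → (9, -2, 0)
T4 scale by (1/2, 3, -2): (9, -2, 0) → (9/2, -6, 0)
T5 translate by (-2, 1, -5): (9/2, -6, 0) → (5/2, -5, -5)
T6 shear: z ← z − 2·x: (5/2, -5, -5) → (5/2, -5, -10)

T(p) = (5/2, -5, -10)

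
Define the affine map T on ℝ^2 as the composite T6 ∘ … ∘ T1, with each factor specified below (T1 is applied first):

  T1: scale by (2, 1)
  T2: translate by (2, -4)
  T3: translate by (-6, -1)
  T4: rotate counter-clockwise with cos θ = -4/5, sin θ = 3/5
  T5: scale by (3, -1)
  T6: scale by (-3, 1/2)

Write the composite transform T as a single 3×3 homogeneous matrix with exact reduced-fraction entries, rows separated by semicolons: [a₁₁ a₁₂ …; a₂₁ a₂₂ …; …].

T1 = [2 0 0; 0 1 0; 0 0 1]
T2·T1 = [2 0 2; 0 1 -4; 0 0 1]
T3·…·T1 = [2 0 -4; 0 1 -5; 0 0 1]
T4·…·T1 = [-8/5 -3/5 31/5; 6/5 -4/5 8/5; 0 0 1]
T5·…·T1 = [-24/5 -9/5 93/5; -6/5 4/5 -8/5; 0 0 1]
T6·…·T1 = [72/5 27/5 -279/5; -3/5 2/5 -4/5; 0 0 1]

T = [72/5 27/5 -279/5; -3/5 2/5 -4/5; 0 0 1]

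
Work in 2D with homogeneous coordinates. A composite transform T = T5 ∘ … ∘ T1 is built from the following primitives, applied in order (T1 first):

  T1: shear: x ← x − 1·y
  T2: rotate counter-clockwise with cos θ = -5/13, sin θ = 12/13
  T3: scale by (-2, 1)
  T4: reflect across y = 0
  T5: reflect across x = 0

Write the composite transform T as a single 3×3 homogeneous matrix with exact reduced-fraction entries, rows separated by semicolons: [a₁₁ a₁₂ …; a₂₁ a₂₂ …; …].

T = [-10/13 -14/13 0; -12/13 17/13 0; 0 0 1]

T1 = [1 -1 0; 0 1 0; 0 0 1]
T2·T1 = [-5/13 -7/13 0; 12/13 -17/13 0; 0 0 1]
T3·…·T1 = [10/13 14/13 0; 12/13 -17/13 0; 0 0 1]
T4·…·T1 = [10/13 14/13 0; -12/13 17/13 0; 0 0 1]
T5·…·T1 = [-10/13 -14/13 0; -12/13 17/13 0; 0 0 1]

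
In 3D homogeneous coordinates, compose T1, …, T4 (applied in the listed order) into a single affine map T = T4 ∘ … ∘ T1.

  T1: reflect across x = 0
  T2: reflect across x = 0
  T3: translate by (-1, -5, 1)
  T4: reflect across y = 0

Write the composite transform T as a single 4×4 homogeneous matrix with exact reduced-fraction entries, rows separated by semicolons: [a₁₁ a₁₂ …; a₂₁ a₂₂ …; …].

T = [1 0 0 -1; 0 -1 0 5; 0 0 1 1; 0 0 0 1]

T1 = [-1 0 0 0; 0 1 0 0; 0 0 1 0; 0 0 0 1]
T2·T1 = [1 0 0 0; 0 1 0 0; 0 0 1 0; 0 0 0 1]
T3·…·T1 = [1 0 0 -1; 0 1 0 -5; 0 0 1 1; 0 0 0 1]
T4·…·T1 = [1 0 0 -1; 0 -1 0 5; 0 0 1 1; 0 0 0 1]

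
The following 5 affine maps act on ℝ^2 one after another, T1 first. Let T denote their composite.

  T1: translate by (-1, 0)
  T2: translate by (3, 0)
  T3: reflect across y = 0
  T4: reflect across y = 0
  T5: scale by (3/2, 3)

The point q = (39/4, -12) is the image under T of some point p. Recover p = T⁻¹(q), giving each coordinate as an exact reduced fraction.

T1 = [1 0 -1; 0 1 0; 0 0 1]
T2·T1 = [1 0 2; 0 1 0; 0 0 1]
T3·…·T1 = [1 0 2; 0 -1 0; 0 0 1]
T4·…·T1 = [1 0 2; 0 1 0; 0 0 1]
T5·…·T1 = [3/2 0 3; 0 3 0; 0 0 1]
det M = 9/2; M⁻¹ = [2/3 0 -2; 0 1/3 0; 0 0 1]
M⁻¹ · (39/4, -12)ᵀ = (9/2, -4)ᵀ

p = (9/2, -4)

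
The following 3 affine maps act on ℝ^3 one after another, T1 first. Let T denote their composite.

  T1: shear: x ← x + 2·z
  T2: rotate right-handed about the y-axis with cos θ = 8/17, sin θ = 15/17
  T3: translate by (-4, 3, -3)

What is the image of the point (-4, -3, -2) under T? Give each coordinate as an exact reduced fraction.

T1 shear: x ← x + 2·z: (-4, -3, -2) → (-8, -3, -2)
T2 rotate right-handed about the y-axis with cos θ = 8/17, sin θ = 15/17: (-8, -3, -2) → (-94/17, -3, 104/17)
T3 translate by (-4, 3, -3): (-94/17, -3, 104/17) → (-162/17, 0, 53/17)

T(p) = (-162/17, 0, 53/17)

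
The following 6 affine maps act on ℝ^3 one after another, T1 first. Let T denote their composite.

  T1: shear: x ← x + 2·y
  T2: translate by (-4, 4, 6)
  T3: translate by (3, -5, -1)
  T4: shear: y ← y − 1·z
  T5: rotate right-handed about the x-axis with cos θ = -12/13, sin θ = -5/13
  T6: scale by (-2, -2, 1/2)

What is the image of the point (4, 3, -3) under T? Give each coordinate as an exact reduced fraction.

T(p) = (-18, -20/13, -12/13)

T1 shear: x ← x + 2·y: (4, 3, -3) → (10, 3, -3)
T2 translate by (-4, 4, 6): (10, 3, -3) → (6, 7, 3)
T3 translate by (3, -5, -1): (6, 7, 3) → (9, 2, 2)
T4 shear: y ← y − 1·z: (9, 2, 2) → (9, 0, 2)
T5 rotate right-handed about the x-axis with cos θ = -12/13, sin θ = -5/13: (9, 0, 2) → (9, 10/13, -24/13)
T6 scale by (-2, -2, 1/2): (9, 10/13, -24/13) → (-18, -20/13, -12/13)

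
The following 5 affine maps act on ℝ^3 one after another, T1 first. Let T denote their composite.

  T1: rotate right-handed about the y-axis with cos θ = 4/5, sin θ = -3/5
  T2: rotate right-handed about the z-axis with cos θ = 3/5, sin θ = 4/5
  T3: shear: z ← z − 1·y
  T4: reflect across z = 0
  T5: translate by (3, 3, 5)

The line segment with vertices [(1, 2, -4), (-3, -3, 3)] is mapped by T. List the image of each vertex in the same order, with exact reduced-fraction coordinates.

T1 rotate right-handed about the y-axis with cos θ = 4/5, sin θ = -3/5: (1, 2, -4) → (16/5, 2, -13/5); (-3, -3, 3) → (-21/5, -3, 3/5)
T2 rotate right-handed about the z-axis with cos θ = 3/5, sin θ = 4/5: (16/5, 2, -13/5) → (8/25, 94/25, -13/5); (-21/5, -3, 3/5) → (-3/25, -129/25, 3/5)
T3 shear: z ← z − 1·y: (8/25, 94/25, -13/5) → (8/25, 94/25, -159/25); (-3/25, -129/25, 3/5) → (-3/25, -129/25, 144/25)
T4 reflect across z = 0: (8/25, 94/25, -159/25) → (8/25, 94/25, 159/25); (-3/25, -129/25, 144/25) → (-3/25, -129/25, -144/25)
T5 translate by (3, 3, 5): (8/25, 94/25, 159/25) → (83/25, 169/25, 284/25); (-3/25, -129/25, -144/25) → (72/25, -54/25, -19/25)

image vertices: (83/25, 169/25, 284/25), (72/25, -54/25, -19/25)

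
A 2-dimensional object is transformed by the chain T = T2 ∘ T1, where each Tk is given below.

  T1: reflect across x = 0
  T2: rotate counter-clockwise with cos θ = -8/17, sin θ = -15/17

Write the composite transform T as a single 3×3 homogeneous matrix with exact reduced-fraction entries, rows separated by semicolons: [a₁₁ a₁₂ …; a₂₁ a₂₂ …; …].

T1 = [-1 0 0; 0 1 0; 0 0 1]
T2·T1 = [8/17 15/17 0; 15/17 -8/17 0; 0 0 1]

T = [8/17 15/17 0; 15/17 -8/17 0; 0 0 1]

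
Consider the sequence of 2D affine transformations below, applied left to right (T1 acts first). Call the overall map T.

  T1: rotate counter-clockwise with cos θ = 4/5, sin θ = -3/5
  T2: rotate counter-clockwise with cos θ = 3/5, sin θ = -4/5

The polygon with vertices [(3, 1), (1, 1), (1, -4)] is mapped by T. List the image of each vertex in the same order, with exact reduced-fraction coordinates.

T1 rotate counter-clockwise with cos θ = 4/5, sin θ = -3/5: (3, 1) → (3, -1); (1, 1) → (7/5, 1/5); (1, -4) → (-8/5, -19/5)
T2 rotate counter-clockwise with cos θ = 3/5, sin θ = -4/5: (3, -1) → (1, -3); (7/5, 1/5) → (1, -1); (-8/5, -19/5) → (-4, -1)

image vertices: (1, -3), (1, -1), (-4, -1)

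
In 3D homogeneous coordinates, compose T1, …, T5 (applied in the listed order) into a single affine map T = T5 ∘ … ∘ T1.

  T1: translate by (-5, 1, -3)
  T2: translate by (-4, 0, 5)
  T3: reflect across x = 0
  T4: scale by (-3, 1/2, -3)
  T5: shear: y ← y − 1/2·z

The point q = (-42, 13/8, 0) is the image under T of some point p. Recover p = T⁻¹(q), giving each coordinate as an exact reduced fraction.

T1 = [1 0 0 -5; 0 1 0 1; 0 0 1 -3; 0 0 0 1]
T2·T1 = [1 0 0 -9; 0 1 0 1; 0 0 1 2; 0 0 0 1]
T3·…·T1 = [-1 0 0 9; 0 1 0 1; 0 0 1 2; 0 0 0 1]
T4·…·T1 = [3 0 0 -27; 0 1/2 0 1/2; 0 0 -3 -6; 0 0 0 1]
T5·…·T1 = [3 0 0 -27; 0 1/2 3/2 7/2; 0 0 -3 -6; 0 0 0 1]
det M = -9/2; M⁻¹ = [1/3 0 0 9; 0 2 1 -1; 0 0 -1/3 -2; 0 0 0 1]
M⁻¹ · (-42, 13/8, 0)ᵀ = (-5, 9/4, -2)ᵀ

p = (-5, 9/4, -2)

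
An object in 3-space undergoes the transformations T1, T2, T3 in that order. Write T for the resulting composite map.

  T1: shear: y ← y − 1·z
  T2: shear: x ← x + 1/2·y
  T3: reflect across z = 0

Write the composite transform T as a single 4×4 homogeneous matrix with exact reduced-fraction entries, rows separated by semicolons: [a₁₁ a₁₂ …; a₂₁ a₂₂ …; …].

T1 = [1 0 0 0; 0 1 -1 0; 0 0 1 0; 0 0 0 1]
T2·T1 = [1 1/2 -1/2 0; 0 1 -1 0; 0 0 1 0; 0 0 0 1]
T3·…·T1 = [1 1/2 -1/2 0; 0 1 -1 0; 0 0 -1 0; 0 0 0 1]

T = [1 1/2 -1/2 0; 0 1 -1 0; 0 0 -1 0; 0 0 0 1]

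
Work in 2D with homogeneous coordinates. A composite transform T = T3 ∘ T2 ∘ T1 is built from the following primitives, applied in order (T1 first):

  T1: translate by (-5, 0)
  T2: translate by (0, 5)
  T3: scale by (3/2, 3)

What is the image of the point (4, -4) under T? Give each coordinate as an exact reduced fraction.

T(p) = (-3/2, 3)

T1 translate by (-5, 0): (4, -4) → (-1, -4)
T2 translate by (0, 5): (-1, -4) → (-1, 1)
T3 scale by (3/2, 3): (-1, 1) → (-3/2, 3)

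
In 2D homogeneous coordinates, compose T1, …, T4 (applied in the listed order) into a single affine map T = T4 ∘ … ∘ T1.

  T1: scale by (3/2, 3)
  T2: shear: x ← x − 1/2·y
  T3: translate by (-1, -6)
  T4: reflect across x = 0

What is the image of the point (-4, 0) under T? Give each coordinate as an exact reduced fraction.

T1 scale by (3/2, 3): (-4, 0) → (-6, 0)
T2 shear: x ← x − 1/2·y: (-6, 0) → (-6, 0)
T3 translate by (-1, -6): (-6, 0) → (-7, -6)
T4 reflect across x = 0: (-7, -6) → (7, -6)

T(p) = (7, -6)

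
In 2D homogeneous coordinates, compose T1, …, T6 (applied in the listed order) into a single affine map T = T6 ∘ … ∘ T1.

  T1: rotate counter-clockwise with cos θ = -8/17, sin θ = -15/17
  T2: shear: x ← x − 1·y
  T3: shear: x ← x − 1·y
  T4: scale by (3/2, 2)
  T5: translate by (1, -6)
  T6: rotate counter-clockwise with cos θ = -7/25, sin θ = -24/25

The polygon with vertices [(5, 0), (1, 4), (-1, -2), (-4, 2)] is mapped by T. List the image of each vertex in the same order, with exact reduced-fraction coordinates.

image vertices: (-7322/425, -2604/425), (-6356/425, -4292/425), (-197/425, 2896/425), (-182/425, 626/425)

T1 rotate counter-clockwise with cos θ = -8/17, sin θ = -15/17: (5, 0) → (-40/17, -75/17); (1, 4) → (52/17, -47/17); (-1, -2) → (-22/17, 31/17); (-4, 2) → (62/17, 44/17)
T2 shear: x ← x − 1·y: (-40/17, -75/17) → (35/17, -75/17); (52/17, -47/17) → (99/17, -47/17); (-22/17, 31/17) → (-53/17, 31/17); (62/17, 44/17) → (18/17, 44/17)
T3 shear: x ← x − 1·y: (35/17, -75/17) → (110/17, -75/17); (99/17, -47/17) → (146/17, -47/17); (-53/17, 31/17) → (-84/17, 31/17); (18/17, 44/17) → (-26/17, 44/17)
T4 scale by (3/2, 2): (110/17, -75/17) → (165/17, -150/17); (146/17, -47/17) → (219/17, -94/17); (-84/17, 31/17) → (-126/17, 62/17); (-26/17, 44/17) → (-39/17, 88/17)
T5 translate by (1, -6): (165/17, -150/17) → (182/17, -252/17); (219/17, -94/17) → (236/17, -196/17); (-126/17, 62/17) → (-109/17, -40/17); (-39/17, 88/17) → (-22/17, -14/17)
T6 rotate counter-clockwise with cos θ = -7/25, sin θ = -24/25: (182/17, -252/17) → (-7322/425, -2604/425); (236/17, -196/17) → (-6356/425, -4292/425); (-109/17, -40/17) → (-197/425, 2896/425); (-22/17, -14/17) → (-182/425, 626/425)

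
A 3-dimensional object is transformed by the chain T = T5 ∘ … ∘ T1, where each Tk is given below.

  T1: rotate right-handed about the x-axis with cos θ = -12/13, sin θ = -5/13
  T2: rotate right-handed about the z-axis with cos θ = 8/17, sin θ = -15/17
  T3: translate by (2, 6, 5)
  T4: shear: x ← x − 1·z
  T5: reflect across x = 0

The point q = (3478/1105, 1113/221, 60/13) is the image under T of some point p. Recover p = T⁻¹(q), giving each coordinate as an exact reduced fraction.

T1 = [1 0 0 0; 0 -12/13 5/13 0; 0 -5/13 -12/13 0; 0 0 0 1]
T2·T1 = [8/17 -180/221 75/221 0; -15/17 -96/221 40/221 0; 0 -5/13 -12/13 0; 0 0 0 1]
T3·…·T1 = [8/17 -180/221 75/221 2; -15/17 -96/221 40/221 6; 0 -5/13 -12/13 5; 0 0 0 1]
T4·…·T1 = [8/17 -95/221 279/221 -3; -15/17 -96/221 40/221 6; 0 -5/13 -12/13 5; 0 0 0 1]
T5·…·T1 = [-8/17 95/221 -279/221 3; -15/17 -96/221 40/221 6; 0 -5/13 -12/13 5; 0 0 0 1]
det M = -1; M⁻¹ = [-8/17 -15/17 8/17 74/17; 180/221 -96/221 -265/221 1361/221; -75/221 40/221 -129/221 630/221; 0 0 0 1]
M⁻¹ · (3478/1105, 1113/221, 60/13)ᵀ = (3/5, 1, 0)ᵀ

p = (3/5, 1, 0)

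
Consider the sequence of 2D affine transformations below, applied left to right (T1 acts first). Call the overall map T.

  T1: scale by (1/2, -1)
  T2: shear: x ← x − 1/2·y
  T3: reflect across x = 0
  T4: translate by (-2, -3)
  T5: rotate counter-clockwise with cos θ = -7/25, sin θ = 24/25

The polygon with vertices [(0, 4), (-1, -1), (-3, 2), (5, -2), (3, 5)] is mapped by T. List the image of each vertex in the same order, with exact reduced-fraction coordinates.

T1 scale by (1/2, -1): (0, 4) → (0, -4); (-1, -1) → (-1/2, 1); (-3, 2) → (-3/2, -2); (5, -2) → (5/2, 2); (3, 5) → (3/2, -5)
T2 shear: x ← x − 1/2·y: (0, -4) → (2, -4); (-1/2, 1) → (-1, 1); (-3/2, -2) → (-1/2, -2); (5/2, 2) → (3/2, 2); (3/2, -5) → (4, -5)
T3 reflect across x = 0: (2, -4) → (-2, -4); (-1, 1) → (1, 1); (-1/2, -2) → (1/2, -2); (3/2, 2) → (-3/2, 2); (4, -5) → (-4, -5)
T4 translate by (-2, -3): (-2, -4) → (-4, -7); (1, 1) → (-1, -2); (1/2, -2) → (-3/2, -5); (-3/2, 2) → (-7/2, -1); (-4, -5) → (-6, -8)
T5 rotate counter-clockwise with cos θ = -7/25, sin θ = 24/25: (-4, -7) → (196/25, -47/25); (-1, -2) → (11/5, -2/5); (-3/2, -5) → (261/50, -1/25); (-7/2, -1) → (97/50, -77/25); (-6, -8) → (234/25, -88/25)

image vertices: (196/25, -47/25), (11/5, -2/5), (261/50, -1/25), (97/50, -77/25), (234/25, -88/25)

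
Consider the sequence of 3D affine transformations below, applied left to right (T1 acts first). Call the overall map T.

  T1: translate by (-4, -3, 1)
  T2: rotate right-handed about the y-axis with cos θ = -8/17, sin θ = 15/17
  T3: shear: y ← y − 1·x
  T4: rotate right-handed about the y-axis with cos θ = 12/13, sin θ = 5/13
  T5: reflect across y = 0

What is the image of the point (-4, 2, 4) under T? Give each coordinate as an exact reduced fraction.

T1 translate by (-4, -3, 1): (-4, 2, 4) → (-8, -1, 5)
T2 rotate right-handed about the y-axis with cos θ = -8/17, sin θ = 15/17: (-8, -1, 5) → (139/17, -1, 80/17)
T3 shear: y ← y − 1·x: (139/17, -1, 80/17) → (139/17, -156/17, 80/17)
T4 rotate right-handed about the y-axis with cos θ = 12/13, sin θ = 5/13: (139/17, -156/17, 80/17) → (2068/221, -156/17, 265/221)
T5 reflect across y = 0: (2068/221, -156/17, 265/221) → (2068/221, 156/17, 265/221)

T(p) = (2068/221, 156/17, 265/221)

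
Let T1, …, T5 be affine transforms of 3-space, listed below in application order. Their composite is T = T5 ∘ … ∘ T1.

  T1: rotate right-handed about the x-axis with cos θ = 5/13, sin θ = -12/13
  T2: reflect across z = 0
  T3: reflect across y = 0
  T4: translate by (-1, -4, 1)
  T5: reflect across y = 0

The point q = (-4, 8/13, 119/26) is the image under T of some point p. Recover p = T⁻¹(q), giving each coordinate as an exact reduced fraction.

T1 = [1 0 0 0; 0 5/13 12/13 0; 0 -12/13 5/13 0; 0 0 0 1]
T2·T1 = [1 0 0 0; 0 5/13 12/13 0; 0 12/13 -5/13 0; 0 0 0 1]
T3·…·T1 = [1 0 0 0; 0 -5/13 -12/13 0; 0 12/13 -5/13 0; 0 0 0 1]
T4·…·T1 = [1 0 0 -1; 0 -5/13 -12/13 -4; 0 12/13 -5/13 1; 0 0 0 1]
T5·…·T1 = [1 0 0 -1; 0 5/13 12/13 4; 0 12/13 -5/13 1; 0 0 0 1]
det M = -1; M⁻¹ = [1 0 0 1; 0 5/13 12/13 -32/13; 0 12/13 -5/13 -43/13; 0 0 0 1]
M⁻¹ · (-4, 8/13, 119/26)ᵀ = (-3, 2, -9/2)ᵀ

p = (-3, 2, -9/2)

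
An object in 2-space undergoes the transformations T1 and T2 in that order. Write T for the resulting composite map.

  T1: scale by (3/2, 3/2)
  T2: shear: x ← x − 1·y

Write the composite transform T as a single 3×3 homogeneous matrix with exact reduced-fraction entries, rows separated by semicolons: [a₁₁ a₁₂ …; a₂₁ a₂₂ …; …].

T = [3/2 -3/2 0; 0 3/2 0; 0 0 1]

T1 = [3/2 0 0; 0 3/2 0; 0 0 1]
T2·T1 = [3/2 -3/2 0; 0 3/2 0; 0 0 1]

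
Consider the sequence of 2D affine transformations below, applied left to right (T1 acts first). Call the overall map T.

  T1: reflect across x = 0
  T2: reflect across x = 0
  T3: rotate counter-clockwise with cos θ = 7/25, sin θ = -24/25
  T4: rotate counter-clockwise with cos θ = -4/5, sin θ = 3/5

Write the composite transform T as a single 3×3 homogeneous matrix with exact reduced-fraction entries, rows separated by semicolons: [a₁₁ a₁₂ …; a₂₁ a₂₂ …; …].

T = [44/125 -117/125 0; 117/125 44/125 0; 0 0 1]

T1 = [-1 0 0; 0 1 0; 0 0 1]
T2·T1 = [1 0 0; 0 1 0; 0 0 1]
T3·…·T1 = [7/25 24/25 0; -24/25 7/25 0; 0 0 1]
T4·…·T1 = [44/125 -117/125 0; 117/125 44/125 0; 0 0 1]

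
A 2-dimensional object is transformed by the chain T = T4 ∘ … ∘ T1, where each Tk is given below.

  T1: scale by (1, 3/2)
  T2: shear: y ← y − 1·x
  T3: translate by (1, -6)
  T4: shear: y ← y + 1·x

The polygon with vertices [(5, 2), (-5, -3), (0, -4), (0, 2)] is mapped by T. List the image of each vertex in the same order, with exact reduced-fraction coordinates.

T1 scale by (1, 3/2): (5, 2) → (5, 3); (-5, -3) → (-5, -9/2); (0, -4) → (0, -6); (0, 2) → (0, 3)
T2 shear: y ← y − 1·x: (5, 3) → (5, -2); (-5, -9/2) → (-5, 1/2); (0, -6) → (0, -6); (0, 3) → (0, 3)
T3 translate by (1, -6): (5, -2) → (6, -8); (-5, 1/2) → (-4, -11/2); (0, -6) → (1, -12); (0, 3) → (1, -3)
T4 shear: y ← y + 1·x: (6, -8) → (6, -2); (-4, -11/2) → (-4, -19/2); (1, -12) → (1, -11); (1, -3) → (1, -2)

image vertices: (6, -2), (-4, -19/2), (1, -11), (1, -2)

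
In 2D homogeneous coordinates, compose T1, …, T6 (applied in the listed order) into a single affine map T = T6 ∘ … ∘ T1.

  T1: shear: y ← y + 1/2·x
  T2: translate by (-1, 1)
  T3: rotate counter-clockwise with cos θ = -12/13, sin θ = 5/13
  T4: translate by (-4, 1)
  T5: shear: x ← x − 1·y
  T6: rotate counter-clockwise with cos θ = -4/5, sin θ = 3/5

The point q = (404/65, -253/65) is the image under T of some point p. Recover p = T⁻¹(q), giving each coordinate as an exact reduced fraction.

p = (4, 0)

T1 = [1 0 0; 1/2 1 0; 0 0 1]
T2·T1 = [1 0 -1; 1/2 1 1; 0 0 1]
T3·…·T1 = [-29/26 -5/13 7/13; -1/13 -12/13 -17/13; 0 0 1]
T4·…·T1 = [-29/26 -5/13 -45/13; -1/13 -12/13 -4/13; 0 0 1]
T5·…·T1 = [-27/26 7/13 -41/13; -1/13 -12/13 -4/13; 0 0 1]
T6·…·T1 = [57/65 8/65 176/65; -73/130 69/65 -107/65; 0 0 1]
det M = 1; M⁻¹ = [69/65 -8/65 -40/13; 73/130 57/65 -1/13; 0 0 1]
M⁻¹ · (404/65, -253/65)ᵀ = (4, 0)ᵀ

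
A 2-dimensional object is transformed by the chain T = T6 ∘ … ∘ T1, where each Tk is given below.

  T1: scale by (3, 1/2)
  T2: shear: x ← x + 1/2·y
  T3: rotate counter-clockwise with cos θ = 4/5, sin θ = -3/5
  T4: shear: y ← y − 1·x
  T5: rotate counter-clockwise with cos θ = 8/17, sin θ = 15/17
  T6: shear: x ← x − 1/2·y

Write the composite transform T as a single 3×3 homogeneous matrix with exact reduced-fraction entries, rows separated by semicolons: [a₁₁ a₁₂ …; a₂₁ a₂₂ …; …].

T = [81/17 5/17 0; 12/85 11/34 0; 0 0 1]

T1 = [3 0 0; 0 1/2 0; 0 0 1]
T2·T1 = [3 1/4 0; 0 1/2 0; 0 0 1]
T3·…·T1 = [12/5 1/2 0; -9/5 1/4 0; 0 0 1]
T4·…·T1 = [12/5 1/2 0; -21/5 -1/4 0; 0 0 1]
T5·…·T1 = [411/85 31/68 0; 12/85 11/34 0; 0 0 1]
T6·…·T1 = [81/17 5/17 0; 12/85 11/34 0; 0 0 1]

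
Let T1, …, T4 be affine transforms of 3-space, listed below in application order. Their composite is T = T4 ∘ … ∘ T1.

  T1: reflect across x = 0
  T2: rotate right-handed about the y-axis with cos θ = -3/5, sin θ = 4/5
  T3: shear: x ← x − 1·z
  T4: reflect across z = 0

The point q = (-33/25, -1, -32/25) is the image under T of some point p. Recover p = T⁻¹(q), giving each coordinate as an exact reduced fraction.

p = (1, -1, -4/5)

T1 = [-1 0 0 0; 0 1 0 0; 0 0 1 0; 0 0 0 1]
T2·T1 = [3/5 0 4/5 0; 0 1 0 0; 4/5 0 -3/5 0; 0 0 0 1]
T3·…·T1 = [-1/5 0 7/5 0; 0 1 0 0; 4/5 0 -3/5 0; 0 0 0 1]
T4·…·T1 = [-1/5 0 7/5 0; 0 1 0 0; -4/5 0 3/5 0; 0 0 0 1]
det M = 1; M⁻¹ = [3/5 0 -7/5 0; 0 1 0 0; 4/5 0 -1/5 0; 0 0 0 1]
M⁻¹ · (-33/25, -1, -32/25)ᵀ = (1, -1, -4/5)ᵀ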